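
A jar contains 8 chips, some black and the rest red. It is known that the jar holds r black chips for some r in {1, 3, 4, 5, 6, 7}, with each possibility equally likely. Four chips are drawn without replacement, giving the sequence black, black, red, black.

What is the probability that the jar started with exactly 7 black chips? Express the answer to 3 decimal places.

0.278

For each hypothesis, P(data | H) works out to: P(data | r = 1) = (1/8)(0/7) = 0; P(data | r = 3) = (3/8)(2/7)(5/6)(1/5) = 1/56; P(data | r = 4) = (4/8)(3/7)(4/6)(2/5) = 2/35; P(data | r = 5) = (5/8)(4/7)(3/6)(3/5) = 3/28; P(data | r = 6) = (6/8)(5/7)(2/6)(4/5) = 1/7; P(data | r = 7) = (7/8)(6/7)(1/6)(5/5) = 1/8.
Multiplying each by its prior: 1/6 · 0 = 0, 1/6 · 1/56 = 1/336, 1/6 · 2/35 = 1/105, 1/6 · 3/28 = 1/56, 1/6 · 1/7 = 1/42, 1/6 · 1/8 = 1/48; these sum to 3/40.
Hence P(r = 7 | data) = (1/48) / (3/40) = 5/18.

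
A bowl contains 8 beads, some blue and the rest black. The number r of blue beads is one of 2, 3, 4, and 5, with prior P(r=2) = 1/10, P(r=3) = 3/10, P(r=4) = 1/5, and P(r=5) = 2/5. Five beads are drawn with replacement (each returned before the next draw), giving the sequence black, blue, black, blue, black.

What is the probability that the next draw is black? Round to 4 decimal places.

0.5334

Under each hypothesis, the probability of the observed sequence is: P(data | r = 2) = (6/8)(2/8)(6/8)(2/8)(6/8) = 0.026367; P(data | r = 3) = (5/8)(3/8)(5/8)(3/8)(5/8) = 0.034332; P(data | r = 4) = (4/8)(4/8)(4/8)(4/8)(4/8) = 0.03125; P(data | r = 5) = (3/8)(5/8)(3/8)(5/8)(3/8) = 0.020599.
Multiplying each by its prior: 1/10 · 0.026367 = 0.0026367, 3/10 · 0.034332 = 0.0103, 1/5 · 0.03125 = 0.00625, 2/5 · 0.020599 = 0.0082397; with total 0.027426.
Normalising, the posterior is P(r = 2 | data) = 0.096139, P(r = 3 | data) = 0.37554, P(r = 4 | data) = 0.22788, P(r = 5 | data) = 0.30043.
So P(black next | data) = Σ P(black next | H) P(H | data) = (3/4)(0.096139) + (5/8)(0.37554) + (1/2)(0.22788) + (3/8)(0.30043) = 0.53342.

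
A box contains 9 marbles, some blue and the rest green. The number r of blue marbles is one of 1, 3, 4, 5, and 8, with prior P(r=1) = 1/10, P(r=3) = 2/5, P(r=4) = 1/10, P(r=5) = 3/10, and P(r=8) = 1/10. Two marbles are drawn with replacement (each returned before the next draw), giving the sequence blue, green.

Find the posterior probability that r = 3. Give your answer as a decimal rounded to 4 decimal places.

0.4286

Compute the likelihood of the observed sequence for each case: P(data | r = 1) = (1/9)(8/9) = 8/81; P(data | r = 3) = (3/9)(6/9) = 2/9; P(data | r = 4) = (4/9)(5/9) = 20/81; P(data | r = 5) = (5/9)(4/9) = 20/81; P(data | r = 8) = (8/9)(1/9) = 8/81.
The prior-weighted likelihoods are 1/10 · 8/81 = 4/405, 2/5 · 2/9 = 4/45, 1/10 · 20/81 = 2/81, 3/10 · 20/81 = 2/27, 1/10 · 8/81 = 4/405; summing to 28/135.
By Bayes' rule, P(r = 3 | data) = (4/45) / (28/135) = 3/7.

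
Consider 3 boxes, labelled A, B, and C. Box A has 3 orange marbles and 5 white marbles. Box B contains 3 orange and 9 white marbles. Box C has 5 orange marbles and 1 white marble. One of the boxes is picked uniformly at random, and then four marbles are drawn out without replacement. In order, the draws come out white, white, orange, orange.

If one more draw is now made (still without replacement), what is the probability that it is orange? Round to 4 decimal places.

Compute the likelihood of the observed sequence for each case: P(data | box A) = (5/8)(4/7)(3/6)(2/5) = 0.071429; P(data | box B) = (9/12)(8/11)(3/10)(2/9) = 0.036364; P(data | box C) = (1/6)(0/5) = 0.
The prior-weighted likelihoods are 1/3 · 0.071429 = 0.02381, 1/3 · 0.036364 = 0.012121, 1/3 · 0 = 0; with total 0.035931.
Normalising, the posterior is P(box A | data) = 0.66265, P(box B | data) = 0.33735, P(box C | data) = 0.
Averaging over the posterior, P(orange next | data) = (1/4)(0.66265) + (1/8)(0.33735) = 0.20783.

0.2078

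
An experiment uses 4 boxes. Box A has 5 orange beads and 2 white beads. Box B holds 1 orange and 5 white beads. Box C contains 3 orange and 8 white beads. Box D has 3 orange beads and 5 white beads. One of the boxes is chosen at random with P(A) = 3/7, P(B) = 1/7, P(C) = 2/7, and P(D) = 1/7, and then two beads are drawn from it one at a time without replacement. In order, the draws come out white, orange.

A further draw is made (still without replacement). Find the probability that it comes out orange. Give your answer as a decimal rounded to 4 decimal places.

Compute the likelihood of the observed sequence for each case: P(data | box A) = (2/7)(5/6) = 0.2381; P(data | box B) = (5/6)(1/5) = 0.16667; P(data | box C) = (8/11)(3/10) = 0.21818; P(data | box D) = (5/8)(3/7) = 0.26786.
Weighting by the prior gives 3/7 · 0.2381 = 0.10204, 1/7 · 0.16667 = 0.02381, 2/7 · 0.21818 = 0.062338, 1/7 · 0.26786 = 0.038265; summing to 0.22645.
The posterior is then P(box A | data) = 0.4506, P(box B | data) = 0.10514, P(box C | data) = 0.27528, P(box D | data) = 0.16898.
The predictive probability is P(orange next | data) = (4/5)(0.4506) + (0)(0.10514) + (2/9)(0.27528) + (1/3)(0.16898) = 0.47798.

0.4780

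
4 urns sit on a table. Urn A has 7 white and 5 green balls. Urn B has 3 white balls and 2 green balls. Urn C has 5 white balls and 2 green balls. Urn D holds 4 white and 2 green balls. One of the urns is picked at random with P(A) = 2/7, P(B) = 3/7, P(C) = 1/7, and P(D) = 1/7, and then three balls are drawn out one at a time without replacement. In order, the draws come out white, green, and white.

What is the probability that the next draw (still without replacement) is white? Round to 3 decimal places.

Compute the likelihood of the observed sequence for each case: P(data | urn A) = (7/12)(5/11)(6/10) = 0.15909; P(data | urn B) = (3/5)(2/4)(2/3) = 0.2; P(data | urn C) = (5/7)(2/6)(4/5) = 0.19048; P(data | urn D) = (4/6)(2/5)(3/4) = 0.2.
The prior-weighted likelihoods are 2/7 · 0.15909 = 0.045455, 3/7 · 0.2 = 0.085714, 1/7 · 0.19048 = 0.027211, 1/7 · 0.2 = 0.028571; summing to 0.18695.
The posterior is then P(urn A | data) = 0.24314, P(urn B | data) = 0.45848, P(urn C | data) = 0.14555, P(urn D | data) = 0.15283.
Averaging over the posterior, P(white next | data) = (5/9)(0.24314) + (1/2)(0.45848) + (3/4)(0.14555) + (2/3)(0.15283) = 0.57537.

0.575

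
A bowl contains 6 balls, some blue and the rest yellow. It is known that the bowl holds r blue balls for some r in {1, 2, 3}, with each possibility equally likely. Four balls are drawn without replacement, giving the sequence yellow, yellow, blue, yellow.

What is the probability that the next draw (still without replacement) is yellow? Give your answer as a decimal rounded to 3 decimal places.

Under each hypothesis, the probability of the observed sequence is: P(data | r = 1) = (5/6)(4/5)(1/4)(3/3) = 1/6; P(data | r = 2) = (4/6)(3/5)(2/4)(2/3) = 2/15; P(data | r = 3) = (3/6)(2/5)(3/4)(1/3) = 1/20.
The prior-weighted likelihoods are 1/3 · 1/6 = 1/18, 1/3 · 2/15 = 2/45, 1/3 · 1/20 = 1/60; summing to 7/60.
Normalising, the posterior is P(r = 1 | data) = 10/21, P(r = 2 | data) = 8/21, P(r = 3 | data) = 1/7.
Averaging over the posterior, P(yellow next | data) = (1)(10/21) + (1/2)(8/21) + (0)(1/7) = 2/3.

0.667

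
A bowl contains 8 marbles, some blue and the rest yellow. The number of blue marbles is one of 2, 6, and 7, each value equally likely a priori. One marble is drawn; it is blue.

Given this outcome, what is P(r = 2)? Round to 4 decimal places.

For each hypothesis, P(data | H) works out to: P(data | r = 2) = (2/8) = 1/4; P(data | r = 6) = (6/8) = 3/4; P(data | r = 7) = (7/8) = 7/8.
Multiplying each by its prior: 1/3 · 1/4 = 1/12, 1/3 · 3/4 = 1/4, 1/3 · 7/8 = 7/24; these sum to 5/8.
Therefore the posterior P(r = 2 | data) = (1/12) / (5/8) = 2/15.

0.1333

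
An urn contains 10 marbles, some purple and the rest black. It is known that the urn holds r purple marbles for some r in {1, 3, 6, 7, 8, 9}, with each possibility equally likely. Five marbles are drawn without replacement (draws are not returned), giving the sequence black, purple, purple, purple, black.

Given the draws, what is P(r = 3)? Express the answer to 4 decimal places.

0.0695

Under each hypothesis, the probability of the observed sequence is: P(data | r = 1) = (9/10)(1/9)(0/8) = 0; P(data | r = 3) = (7/10)(3/9)(2/8)(1/7)(6/6) = 0.0083333; P(data | r = 6) = (4/10)(6/9)(5/8)(4/7)(3/6) = 0.047619; P(data | r = 7) = (3/10)(7/9)(6/8)(5/7)(2/6) = 0.041667; P(data | r = 8) = (2/10)(8/9)(7/8)(6/7)(1/6) = 0.022222; P(data | r = 9) = (1/10)(9/9)(8/8)(7/7)(0/6) = 0.
The prior-weighted likelihoods are 1/6 · 0 = 0, 1/6 · 0.0083333 = 0.0013889, 1/6 · 0.047619 = 0.0079365, 1/6 · 0.041667 = 0.0069444, 1/6 · 0.022222 = 0.0037037, 1/6 · 0 = 0; these sum to 0.019974.
Therefore the posterior P(r = 3 | data) = (0.0013889) / (0.019974) = 0.069536.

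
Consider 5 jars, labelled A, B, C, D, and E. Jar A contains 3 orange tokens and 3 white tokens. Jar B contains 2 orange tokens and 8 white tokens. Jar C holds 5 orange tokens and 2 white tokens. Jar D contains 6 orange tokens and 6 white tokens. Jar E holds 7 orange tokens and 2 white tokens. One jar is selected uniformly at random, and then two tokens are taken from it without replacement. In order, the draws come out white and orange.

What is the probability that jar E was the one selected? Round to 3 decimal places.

0.164

The likelihood of the observed sequence under each hypothesis: P(data | jar A) = (3/6)(3/5) = 0.3; P(data | jar B) = (8/10)(2/9) = 0.17778; P(data | jar C) = (2/7)(5/6) = 0.2381; P(data | jar D) = (6/12)(6/11) = 0.27273; P(data | jar E) = (2/9)(7/8) = 0.19444.
Multiplying each by its prior: 1/5 · 0.3 = 0.06, 1/5 · 0.17778 = 0.035556, 1/5 · 0.2381 = 0.047619, 1/5 · 0.27273 = 0.054545, 1/5 · 0.19444 = 0.038889; these sum to 0.23661.
Hence P(jar E | data) = (0.038889) / (0.23661) = 0.16436.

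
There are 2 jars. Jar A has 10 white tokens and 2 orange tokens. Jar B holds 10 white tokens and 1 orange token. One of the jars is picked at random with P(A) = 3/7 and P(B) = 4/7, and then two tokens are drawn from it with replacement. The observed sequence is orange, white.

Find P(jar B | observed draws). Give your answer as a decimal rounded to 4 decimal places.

0.4424

Under each hypothesis, the probability of the observed sequence is: P(data | jar A) = (2/12)(10/12) = 0.13889; P(data | jar B) = (1/11)(10/11) = 0.082645.
The prior-weighted likelihoods are 3/7 · 0.13889 = 0.059524, 4/7 · 0.082645 = 0.047226; with total 0.10675.
Therefore the posterior P(jar B | data) = (0.047226) / (0.10675) = 0.4424.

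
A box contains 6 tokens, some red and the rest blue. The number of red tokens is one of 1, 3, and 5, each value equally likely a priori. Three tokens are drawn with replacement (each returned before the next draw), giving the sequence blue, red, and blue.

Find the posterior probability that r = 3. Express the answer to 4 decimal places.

The likelihood of the observed sequence under each hypothesis: P(data | r = 1) = (5/6)(1/6)(5/6) = 25/216; P(data | r = 3) = (3/6)(3/6)(3/6) = 1/8; P(data | r = 5) = (1/6)(5/6)(1/6) = 5/216.
Weighting by the prior gives 1/3 · 25/216 = 25/648, 1/3 · 1/8 = 1/24, 1/3 · 5/216 = 5/648; with total 19/216.
By Bayes' rule, P(r = 3 | data) = (1/24) / (19/216) = 9/19.

0.4737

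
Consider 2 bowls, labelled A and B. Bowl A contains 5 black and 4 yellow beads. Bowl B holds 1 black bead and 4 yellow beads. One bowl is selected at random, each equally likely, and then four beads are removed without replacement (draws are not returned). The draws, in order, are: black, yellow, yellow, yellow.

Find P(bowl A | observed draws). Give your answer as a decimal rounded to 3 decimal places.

Compute the likelihood of the observed sequence for each case: P(data | bowl A) = (5/9)(4/8)(3/7)(2/6) = 0.039683; P(data | bowl B) = (1/5)(4/4)(3/3)(2/2) = 0.2.
Multiplying each by its prior: 1/2 · 0.039683 = 0.019841, 1/2 · 0.2 = 0.1; summing to 0.11984.
So P(bowl A | data) = (0.019841) / (0.11984) = 0.16556.

0.166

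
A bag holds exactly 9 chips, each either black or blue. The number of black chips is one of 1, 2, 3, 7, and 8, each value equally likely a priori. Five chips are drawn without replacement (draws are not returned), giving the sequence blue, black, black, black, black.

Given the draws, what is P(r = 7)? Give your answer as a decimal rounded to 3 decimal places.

Compute the likelihood of the observed sequence for each case: P(data | r = 1) = (8/9)(1/8)(0/7) = 0; P(data | r = 2) = (7/9)(2/8)(1/7)(0/6) = 0; P(data | r = 3) = (6/9)(3/8)(2/7)(1/6)(0/5) = 0; P(data | r = 7) = (2/9)(7/8)(6/7)(5/6)(4/5) = 1/9; P(data | r = 8) = (1/9)(8/8)(7/7)(6/6)(5/5) = 1/9.
Weighting by the prior gives 1/5 · 0 = 0, 1/5 · 0 = 0, 1/5 · 0 = 0, 1/5 · 1/9 = 1/45, 1/5 · 1/9 = 1/45; with total 2/45.
Therefore the posterior P(r = 7 | data) = (1/45) / (2/45) = 1/2.

0.500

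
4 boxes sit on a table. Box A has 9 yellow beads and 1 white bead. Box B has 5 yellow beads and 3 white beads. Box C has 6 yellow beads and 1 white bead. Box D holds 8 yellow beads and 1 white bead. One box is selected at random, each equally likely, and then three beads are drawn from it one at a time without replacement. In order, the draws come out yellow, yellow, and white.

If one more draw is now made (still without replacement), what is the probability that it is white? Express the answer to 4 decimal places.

Under each hypothesis, the probability of the observed sequence is: P(data | box A) = (9/10)(8/9)(1/8) = 0.1; P(data | box B) = (5/8)(4/7)(3/6) = 0.17857; P(data | box C) = (6/7)(5/6)(1/5) = 0.14286; P(data | box D) = (8/9)(7/8)(1/7) = 0.11111.
Weighting by the prior gives 1/4 · 0.1 = 0.025, 1/4 · 0.17857 = 0.044643, 1/4 · 0.14286 = 0.035714, 1/4 · 0.11111 = 0.027778; these sum to 0.13313.
Normalising, the posterior is P(box A | data) = 0.18778, P(box B | data) = 0.33532, P(box C | data) = 0.26826, P(box D | data) = 0.20864.
So P(white next | data) = Σ P(white next | H) P(H | data) = (0)(0.18778) + (2/5)(0.33532) + (0)(0.26826) + (0)(0.20864) = 0.13413.

0.1341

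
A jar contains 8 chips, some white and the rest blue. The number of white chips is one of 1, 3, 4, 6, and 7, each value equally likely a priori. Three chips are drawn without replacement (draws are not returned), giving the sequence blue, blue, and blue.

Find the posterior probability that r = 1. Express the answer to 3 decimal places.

Under each hypothesis, the probability of the observed sequence is: P(data | r = 1) = (7/8)(6/7)(5/6) = 5/8; P(data | r = 3) = (5/8)(4/7)(3/6) = 5/28; P(data | r = 4) = (4/8)(3/7)(2/6) = 1/14; P(data | r = 6) = (2/8)(1/7)(0/6) = 0; P(data | r = 7) = (1/8)(0/7) = 0.
Weighting by the prior gives 1/5 · 5/8 = 1/8, 1/5 · 5/28 = 1/28, 1/5 · 1/14 = 1/70, 1/5 · 0 = 0, 1/5 · 0 = 0; summing to 7/40.
Hence P(r = 1 | data) = (1/8) / (7/40) = 5/7.

0.714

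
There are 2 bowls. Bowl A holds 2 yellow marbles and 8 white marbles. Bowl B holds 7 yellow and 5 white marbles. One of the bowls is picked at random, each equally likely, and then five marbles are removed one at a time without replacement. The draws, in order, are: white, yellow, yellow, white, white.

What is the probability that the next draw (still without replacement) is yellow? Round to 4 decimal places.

0.3886

Under each hypothesis, the probability of the observed sequence is: P(data | bowl A) = (8/10)(2/9)(1/8)(7/7)(6/6) = 0.022222; P(data | bowl B) = (5/12)(7/11)(6/10)(4/9)(3/8) = 0.026515.
The prior-weighted likelihoods are 1/2 · 0.022222 = 0.011111, 1/2 · 0.026515 = 0.013258; summing to 0.024369.
Normalising, the posterior is P(bowl A | data) = 0.45596, P(bowl B | data) = 0.54404.
The predictive probability is P(yellow next | data) = (0)(0.45596) + (5/7)(0.54404) = 0.3886.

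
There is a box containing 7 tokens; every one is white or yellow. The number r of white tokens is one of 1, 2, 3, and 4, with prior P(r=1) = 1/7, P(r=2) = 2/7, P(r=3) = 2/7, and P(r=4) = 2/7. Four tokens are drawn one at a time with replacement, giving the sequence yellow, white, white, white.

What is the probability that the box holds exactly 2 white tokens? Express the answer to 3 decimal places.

Compute the likelihood of the observed sequence for each case: P(data | r = 1) = (6/7)(1/7)(1/7)(1/7) = 0.002499; P(data | r = 2) = (5/7)(2/7)(2/7)(2/7) = 0.01666; P(data | r = 3) = (4/7)(3/7)(3/7)(3/7) = 0.044981; P(data | r = 4) = (3/7)(4/7)(4/7)(4/7) = 0.079967.
Multiplying each by its prior: 1/7 · 0.002499 = 0.00035699, 2/7 · 0.01666 = 0.0047599, 2/7 · 0.044981 = 0.012852, 2/7 · 0.079967 = 0.022848; summing to 0.040816.
Therefore the posterior P(r = 2 | data) = (0.0047599) / (0.040816) = 0.11662.

0.117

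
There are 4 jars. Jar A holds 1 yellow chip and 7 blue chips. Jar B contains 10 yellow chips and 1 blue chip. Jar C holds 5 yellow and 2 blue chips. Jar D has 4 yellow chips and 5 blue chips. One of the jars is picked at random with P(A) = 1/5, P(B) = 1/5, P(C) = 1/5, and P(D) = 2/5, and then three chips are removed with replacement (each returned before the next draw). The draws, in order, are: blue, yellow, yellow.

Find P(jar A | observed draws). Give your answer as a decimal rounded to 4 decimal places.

Under each hypothesis, the probability of the observed sequence is: P(data | jar A) = (7/8)(1/8)(1/8) = 0.013672; P(data | jar B) = (1/11)(10/11)(10/11) = 0.075131; P(data | jar C) = (2/7)(5/7)(5/7) = 0.14577; P(data | jar D) = (5/9)(4/9)(4/9) = 0.10974.
Weighting by the prior gives 1/5 · 0.013672 = 0.0027344, 1/5 · 0.075131 = 0.015026, 1/5 · 0.14577 = 0.029155, 2/5 · 0.10974 = 0.043896; summing to 0.090811.
Therefore the posterior P(jar A | data) = (0.0027344) / (0.090811) = 0.030111.

0.0301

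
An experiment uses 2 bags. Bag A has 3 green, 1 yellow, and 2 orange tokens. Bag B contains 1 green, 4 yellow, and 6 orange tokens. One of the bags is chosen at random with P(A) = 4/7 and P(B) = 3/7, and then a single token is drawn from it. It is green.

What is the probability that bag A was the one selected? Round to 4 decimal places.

The likelihood of this draw under each hypothesis: P(data | bag A) = (3/6) = 1/2; P(data | bag B) = (1/11) = 1/11.
Multiplying each by its prior: 4/7 · 1/2 = 2/7, 3/7 · 1/11 = 3/77; these sum to 25/77.
Hence P(bag A | data) = (2/7) / (25/77) = 22/25.

0.8800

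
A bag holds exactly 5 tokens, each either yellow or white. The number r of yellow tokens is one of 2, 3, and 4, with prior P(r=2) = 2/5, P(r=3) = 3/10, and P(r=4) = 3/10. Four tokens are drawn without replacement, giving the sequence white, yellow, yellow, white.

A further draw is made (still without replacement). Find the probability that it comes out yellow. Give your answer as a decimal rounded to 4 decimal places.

0.4286

For each hypothesis, P(data | H) works out to: P(data | r = 2) = (3/5)(2/4)(1/3)(2/2) = 1/10; P(data | r = 3) = (2/5)(3/4)(2/3)(1/2) = 1/10; P(data | r = 4) = (1/5)(4/4)(3/3)(0/2) = 0.
The prior-weighted likelihoods are 2/5 · 1/10 = 1/25, 3/10 · 1/10 = 3/100, 3/10 · 0 = 0; summing to 7/100.
Normalising, the posterior is P(r = 2 | data) = 4/7, P(r = 3 | data) = 3/7, P(r = 4 | data) = 0.
Averaging over the posterior, P(yellow next | data) = (0)(4/7) + (1)(3/7) = 3/7.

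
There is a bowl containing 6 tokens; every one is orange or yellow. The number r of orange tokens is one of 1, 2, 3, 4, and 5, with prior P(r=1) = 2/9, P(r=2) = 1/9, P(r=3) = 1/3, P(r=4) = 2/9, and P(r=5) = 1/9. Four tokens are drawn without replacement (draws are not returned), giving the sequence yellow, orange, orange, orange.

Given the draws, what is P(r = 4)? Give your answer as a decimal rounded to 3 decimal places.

0.457

Compute the likelihood of the observed sequence for each case: P(data | r = 1) = (5/6)(1/5)(0/4) = 0; P(data | r = 2) = (4/6)(2/5)(1/4)(0/3) = 0; P(data | r = 3) = (3/6)(3/5)(2/4)(1/3) = 1/20; P(data | r = 4) = (2/6)(4/5)(3/4)(2/3) = 2/15; P(data | r = 5) = (1/6)(5/5)(4/4)(3/3) = 1/6.
The prior-weighted likelihoods are 2/9 · 0 = 0, 1/9 · 0 = 0, 1/3 · 1/20 = 1/60, 2/9 · 2/15 = 4/135, 1/9 · 1/6 = 1/54; with total 7/108.
So P(r = 4 | data) = (4/135) / (7/108) = 16/35.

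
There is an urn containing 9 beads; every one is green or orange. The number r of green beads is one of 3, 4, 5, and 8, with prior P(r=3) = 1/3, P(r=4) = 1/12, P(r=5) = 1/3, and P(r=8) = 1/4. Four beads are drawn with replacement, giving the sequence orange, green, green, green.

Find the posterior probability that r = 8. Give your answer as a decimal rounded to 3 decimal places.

The likelihood of the observed sequence under each hypothesis: P(data | r = 3) = (6/9)(3/9)(3/9)(3/9) = 0.024691; P(data | r = 4) = (5/9)(4/9)(4/9)(4/9) = 0.048773; P(data | r = 5) = (4/9)(5/9)(5/9)(5/9) = 0.076208; P(data | r = 8) = (1/9)(8/9)(8/9)(8/9) = 0.078037.
The prior-weighted likelihoods are 1/3 · 0.024691 = 0.0082305, 1/12 · 0.048773 = 0.0040644, 1/3 · 0.076208 = 0.025403, 1/4 · 0.078037 = 0.019509; these sum to 0.057207.
Hence P(r = 8 | data) = (0.019509) / (0.057207) = 0.34103.

0.341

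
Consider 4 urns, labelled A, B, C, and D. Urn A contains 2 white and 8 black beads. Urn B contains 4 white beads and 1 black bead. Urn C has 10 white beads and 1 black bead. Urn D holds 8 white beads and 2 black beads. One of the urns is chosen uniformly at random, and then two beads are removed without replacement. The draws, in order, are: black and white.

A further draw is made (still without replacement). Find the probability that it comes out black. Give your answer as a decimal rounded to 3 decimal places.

For each hypothesis, P(data | H) works out to: P(data | urn A) = (8/10)(2/9) = 8/45; P(data | urn B) = (1/5)(4/4) = 1/5; P(data | urn C) = (1/11)(10/10) = 1/11; P(data | urn D) = (2/10)(8/9) = 8/45.
The prior-weighted likelihoods are 1/4 · 8/45 = 2/45, 1/4 · 1/5 = 1/20, 1/4 · 1/11 = 1/44, 1/4 · 8/45 = 2/45; these sum to 16/99.
Dividing through by the total gives posterior P(urn A | data) = 11/40, P(urn B | data) = 99/320, P(urn C | data) = 9/64, P(urn D | data) = 11/40.
The predictive probability is P(black next | data) = (7/8)(11/40) + (0)(99/320) + (0)(9/64) + (1/8)(11/40) = 11/40.

0.275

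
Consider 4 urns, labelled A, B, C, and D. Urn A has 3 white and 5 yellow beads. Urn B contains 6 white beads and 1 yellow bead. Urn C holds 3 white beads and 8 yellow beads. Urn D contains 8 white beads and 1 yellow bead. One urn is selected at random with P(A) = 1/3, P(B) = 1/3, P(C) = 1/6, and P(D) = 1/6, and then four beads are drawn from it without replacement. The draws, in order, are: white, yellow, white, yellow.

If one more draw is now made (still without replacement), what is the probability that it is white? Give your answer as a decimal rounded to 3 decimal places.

Under each hypothesis, the probability of the observed sequence is: P(data | urn A) = (3/8)(5/7)(2/6)(4/5) = 0.071429; P(data | urn B) = (6/7)(1/6)(5/5)(0/4) = 0; P(data | urn C) = (3/11)(8/10)(2/9)(7/8) = 0.042424; P(data | urn D) = (8/9)(1/8)(7/7)(0/6) = 0.
The prior-weighted likelihoods are 1/3 · 0.071429 = 0.02381, 1/3 · 0 = 0, 1/6 · 0.042424 = 0.0070707, 1/6 · 0 = 0; with total 0.03088.
The posterior is then P(urn A | data) = 0.77103, P(urn B | data) = 0, P(urn C | data) = 0.22897, P(urn D | data) = 0.
So P(white next | data) = Σ P(white next | H) P(H | data) = (1/4)(0.77103) + (1/7)(0.22897) = 0.22547.

0.225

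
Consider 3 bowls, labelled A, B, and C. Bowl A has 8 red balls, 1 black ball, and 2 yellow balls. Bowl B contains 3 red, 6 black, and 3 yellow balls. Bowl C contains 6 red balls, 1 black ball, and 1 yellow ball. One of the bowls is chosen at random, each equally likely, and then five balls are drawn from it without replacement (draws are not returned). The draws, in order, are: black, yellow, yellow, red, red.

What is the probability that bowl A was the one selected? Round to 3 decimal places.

0.471

Compute the likelihood of the observed sequence for each case: P(data | bowl A) = (1/11)(2/10)(1/9)(8/8)(7/7) = 0.0020202; P(data | bowl B) = (6/12)(3/11)(2/10)(3/9)(2/8) = 0.0022727; P(data | bowl C) = (1/8)(1/7)(0/6) = 0.
Multiplying each by its prior: 1/3 · 0.0020202 = 0.0006734, 1/3 · 0.0022727 = 0.00075758, 1/3 · 0 = 0; these sum to 0.001431.
By Bayes' rule, P(bowl A | data) = (0.0006734) / (0.001431) = 0.47059.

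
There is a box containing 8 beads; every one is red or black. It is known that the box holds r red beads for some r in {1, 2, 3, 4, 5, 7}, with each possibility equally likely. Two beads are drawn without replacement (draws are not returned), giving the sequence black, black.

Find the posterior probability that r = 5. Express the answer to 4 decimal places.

0.0545

For each hypothesis, P(data | H) works out to: P(data | r = 1) = (7/8)(6/7) = 3/4; P(data | r = 2) = (6/8)(5/7) = 15/28; P(data | r = 3) = (5/8)(4/7) = 5/14; P(data | r = 4) = (4/8)(3/7) = 3/14; P(data | r = 5) = (3/8)(2/7) = 3/28; P(data | r = 7) = (1/8)(0/7) = 0.
The prior-weighted likelihoods are 1/6 · 3/4 = 1/8, 1/6 · 15/28 = 5/56, 1/6 · 5/14 = 5/84, 1/6 · 3/14 = 1/28, 1/6 · 3/28 = 1/56, 1/6 · 0 = 0; summing to 55/168.
Hence P(r = 5 | data) = (1/56) / (55/168) = 3/55.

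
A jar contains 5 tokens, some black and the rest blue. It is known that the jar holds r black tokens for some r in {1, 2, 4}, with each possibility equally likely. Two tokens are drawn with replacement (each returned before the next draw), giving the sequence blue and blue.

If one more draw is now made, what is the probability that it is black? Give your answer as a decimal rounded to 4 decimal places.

For each hypothesis, P(data | H) works out to: P(data | r = 1) = (4/5)(4/5) = 16/25; P(data | r = 2) = (3/5)(3/5) = 9/25; P(data | r = 4) = (1/5)(1/5) = 1/25.
Multiplying each by its prior: 1/3 · 16/25 = 16/75, 1/3 · 9/25 = 3/25, 1/3 · 1/25 = 1/75; these sum to 26/75.
Dividing through by the total gives posterior P(r = 1 | data) = 8/13, P(r = 2 | data) = 9/26, P(r = 4 | data) = 1/26.
Averaging over the posterior, P(black next | data) = (1/5)(8/13) + (2/5)(9/26) + (4/5)(1/26) = 19/65.

0.2923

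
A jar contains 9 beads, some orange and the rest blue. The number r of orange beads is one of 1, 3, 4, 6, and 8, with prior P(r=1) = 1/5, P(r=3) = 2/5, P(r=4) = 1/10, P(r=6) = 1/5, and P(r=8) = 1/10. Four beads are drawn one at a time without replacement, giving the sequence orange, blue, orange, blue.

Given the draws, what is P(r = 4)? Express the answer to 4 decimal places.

0.1818

For each hypothesis, P(data | H) works out to: P(data | r = 1) = (1/9)(8/8)(0/7) = 0; P(data | r = 3) = (3/9)(6/8)(2/7)(5/6) = 5/84; P(data | r = 4) = (4/9)(5/8)(3/7)(4/6) = 5/63; P(data | r = 6) = (6/9)(3/8)(5/7)(2/6) = 5/84; P(data | r = 8) = (8/9)(1/8)(7/7)(0/6) = 0.
The prior-weighted likelihoods are 1/5 · 0 = 0, 2/5 · 5/84 = 1/42, 1/10 · 5/63 = 1/126, 1/5 · 5/84 = 1/84, 1/10 · 0 = 0; with total 11/252.
By Bayes' rule, P(r = 4 | data) = (1/126) / (11/252) = 2/11.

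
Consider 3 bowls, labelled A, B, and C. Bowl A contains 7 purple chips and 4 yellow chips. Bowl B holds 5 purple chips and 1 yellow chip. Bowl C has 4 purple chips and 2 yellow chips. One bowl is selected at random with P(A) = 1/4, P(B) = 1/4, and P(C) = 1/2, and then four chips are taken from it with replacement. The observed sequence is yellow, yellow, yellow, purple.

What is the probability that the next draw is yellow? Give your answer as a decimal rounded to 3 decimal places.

For each hypothesis, P(data | H) works out to: P(data | bowl A) = (4/11)(4/11)(4/11)(7/11) = 0.030599; P(data | bowl B) = (1/6)(1/6)(1/6)(5/6) = 0.003858; P(data | bowl C) = (2/6)(2/6)(2/6)(4/6) = 0.024691.
The prior-weighted likelihoods are 1/4 · 0.030599 = 0.0076498, 1/4 · 0.003858 = 0.00096451, 1/2 · 0.024691 = 0.012346; these sum to 0.02096.
Dividing through by the total gives posterior P(bowl A | data) = 0.36497, P(bowl B | data) = 0.046017, P(bowl C | data) = 0.58901.
Averaging over the posterior, P(yellow next | data) = (4/11)(0.36497) + (1/6)(0.046017) + (1/3)(0.58901) = 0.33672.

0.337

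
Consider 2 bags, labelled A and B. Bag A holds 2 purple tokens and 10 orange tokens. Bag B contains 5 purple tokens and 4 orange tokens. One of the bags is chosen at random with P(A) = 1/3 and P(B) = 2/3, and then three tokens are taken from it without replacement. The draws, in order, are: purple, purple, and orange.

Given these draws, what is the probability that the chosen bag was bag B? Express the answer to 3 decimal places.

The likelihood of the observed sequence under each hypothesis: P(data | bag A) = (2/12)(1/11)(10/10) = 0.015152; P(data | bag B) = (5/9)(4/8)(4/7) = 0.15873.
Multiplying each by its prior: 1/3 · 0.015152 = 0.0050505, 2/3 · 0.15873 = 0.10582; these sum to 0.11087.
By Bayes' rule, P(bag B | data) = (0.10582) / (0.11087) = 0.95445.

0.954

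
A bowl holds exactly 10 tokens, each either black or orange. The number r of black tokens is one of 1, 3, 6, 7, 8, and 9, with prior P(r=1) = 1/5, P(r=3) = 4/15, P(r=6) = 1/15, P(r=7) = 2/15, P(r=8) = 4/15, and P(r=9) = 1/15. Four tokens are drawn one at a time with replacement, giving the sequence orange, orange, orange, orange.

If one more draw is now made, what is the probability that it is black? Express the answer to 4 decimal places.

0.1736

For each hypothesis, P(data | H) works out to: P(data | r = 1) = (9/10)(9/10)(9/10)(9/10) = 0.6561; P(data | r = 3) = (7/10)(7/10)(7/10)(7/10) = 0.2401; P(data | r = 6) = (4/10)(4/10)(4/10)(4/10) = 0.0256; P(data | r = 7) = (3/10)(3/10)(3/10)(3/10) = 0.0081; P(data | r = 8) = (2/10)(2/10)(2/10)(2/10) = 0.0016; P(data | r = 9) = (1/10)(1/10)(1/10)(1/10) = 0.0001.
Weighting by the prior gives 1/5 · 0.6561 = 0.13122, 4/15 · 0.2401 = 0.064027, 1/15 · 0.0256 = 0.0017067, 2/15 · 0.0081 = 0.00108, 4/15 · 0.0016 = 0.00042667, 1/15 · 0.0001 = 6.6667e-06; with total 0.19847.
Dividing through by the total gives posterior P(r = 1 | data) = 0.66117, P(r = 3 | data) = 0.32261, P(r = 6 | data) = 0.0085993, P(r = 7 | data) = 0.0054417, P(r = 8 | data) = 0.0021498, P(r = 9 | data) = 3.3591e-05.
The predictive probability is P(black next | data) = (1/10)(0.66117) + (3/10)(0.32261) + (3/5)(0.0085993) + (7/10)(0.0054417) + (4/5)(0.0021498) + (9/10)(3.3591e-05) = 0.17362.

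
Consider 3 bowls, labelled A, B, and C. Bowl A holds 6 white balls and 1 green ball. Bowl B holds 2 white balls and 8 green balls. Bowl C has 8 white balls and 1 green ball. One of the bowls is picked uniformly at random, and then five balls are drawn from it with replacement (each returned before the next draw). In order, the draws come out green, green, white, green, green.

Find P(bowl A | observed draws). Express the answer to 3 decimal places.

0.004

The likelihood of the observed sequence under each hypothesis: P(data | bowl A) = (1/7)(1/7)(6/7)(1/7)(1/7) = 0.00035699; P(data | bowl B) = (8/10)(8/10)(2/10)(8/10)(8/10) = 0.08192; P(data | bowl C) = (1/9)(1/9)(8/9)(1/9)(1/9) = 0.00013548.
Multiplying each by its prior: 1/3 · 0.00035699 = 0.000119, 1/3 · 0.08192 = 0.027307, 1/3 · 0.00013548 = 4.516e-05; with total 0.027471.
Hence P(bowl A | data) = (0.000119) / (0.027471) = 0.0043318.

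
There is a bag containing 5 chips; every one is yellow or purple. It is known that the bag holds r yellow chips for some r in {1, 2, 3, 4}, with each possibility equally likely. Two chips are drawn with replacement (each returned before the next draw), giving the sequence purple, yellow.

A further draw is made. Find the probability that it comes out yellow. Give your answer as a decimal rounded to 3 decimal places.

0.500

Compute the likelihood of the observed sequence for each case: P(data | r = 1) = (4/5)(1/5) = 4/25; P(data | r = 2) = (3/5)(2/5) = 6/25; P(data | r = 3) = (2/5)(3/5) = 6/25; P(data | r = 4) = (1/5)(4/5) = 4/25.
Multiplying each by its prior: 1/4 · 4/25 = 1/25, 1/4 · 6/25 = 3/50, 1/4 · 6/25 = 3/50, 1/4 · 4/25 = 1/25; with total 1/5.
Normalising, the posterior is P(r = 1 | data) = 1/5, P(r = 2 | data) = 3/10, P(r = 3 | data) = 3/10, P(r = 4 | data) = 1/5.
The predictive probability is P(yellow next | data) = (1/5)(1/5) + (2/5)(3/10) + (3/5)(3/10) + (4/5)(1/5) = 1/2.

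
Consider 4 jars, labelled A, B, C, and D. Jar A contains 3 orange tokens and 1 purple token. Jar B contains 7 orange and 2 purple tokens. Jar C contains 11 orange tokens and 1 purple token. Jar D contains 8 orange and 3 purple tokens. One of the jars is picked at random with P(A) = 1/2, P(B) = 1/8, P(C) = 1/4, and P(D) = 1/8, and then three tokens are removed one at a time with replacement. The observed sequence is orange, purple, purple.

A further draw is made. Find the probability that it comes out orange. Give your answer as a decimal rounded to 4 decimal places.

The likelihood of the observed sequence under each hypothesis: P(data | jar A) = (3/4)(1/4)(1/4) = 0.046875; P(data | jar B) = (7/9)(2/9)(2/9) = 0.038409; P(data | jar C) = (11/12)(1/12)(1/12) = 0.0063657; P(data | jar D) = (8/11)(3/11)(3/11) = 0.054095.
Multiplying each by its prior: 1/2 · 0.046875 = 0.023438, 1/8 · 0.038409 = 0.0048011, 1/4 · 0.0063657 = 0.0015914, 1/8 · 0.054095 = 0.0067618; these sum to 0.036592.
Dividing through by the total gives posterior P(jar A | data) = 0.64051, P(jar B | data) = 0.13121, P(jar C | data) = 0.043492, P(jar D | data) = 0.18479.
So P(orange next | data) = Σ P(orange next | H) P(H | data) = (3/4)(0.64051) + (7/9)(0.13121) + (11/12)(0.043492) + (8/11)(0.18479) = 0.75669.

0.7567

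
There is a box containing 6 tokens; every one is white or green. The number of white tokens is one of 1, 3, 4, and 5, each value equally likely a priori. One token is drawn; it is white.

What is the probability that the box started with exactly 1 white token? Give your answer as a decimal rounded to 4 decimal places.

0.0769

Under each hypothesis, the probability of this draw is: P(data | r = 1) = (1/6) = 1/6; P(data | r = 3) = (3/6) = 1/2; P(data | r = 4) = (4/6) = 2/3; P(data | r = 5) = (5/6) = 5/6.
Multiplying each by its prior: 1/4 · 1/6 = 1/24, 1/4 · 1/2 = 1/8, 1/4 · 2/3 = 1/6, 1/4 · 5/6 = 5/24; with total 13/24.
Hence P(r = 1 | data) = (1/24) / (13/24) = 1/13.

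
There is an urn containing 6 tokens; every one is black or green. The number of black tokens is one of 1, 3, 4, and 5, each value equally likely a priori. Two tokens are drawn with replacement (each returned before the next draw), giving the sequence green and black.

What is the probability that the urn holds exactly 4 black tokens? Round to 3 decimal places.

0.296

The likelihood of the observed sequence under each hypothesis: P(data | r = 1) = (5/6)(1/6) = 5/36; P(data | r = 3) = (3/6)(3/6) = 1/4; P(data | r = 4) = (2/6)(4/6) = 2/9; P(data | r = 5) = (1/6)(5/6) = 5/36.
Weighting by the prior gives 1/4 · 5/36 = 5/144, 1/4 · 1/4 = 1/16, 1/4 · 2/9 = 1/18, 1/4 · 5/36 = 5/144; these sum to 3/16.
By Bayes' rule, P(r = 4 | data) = (1/18) / (3/16) = 8/27.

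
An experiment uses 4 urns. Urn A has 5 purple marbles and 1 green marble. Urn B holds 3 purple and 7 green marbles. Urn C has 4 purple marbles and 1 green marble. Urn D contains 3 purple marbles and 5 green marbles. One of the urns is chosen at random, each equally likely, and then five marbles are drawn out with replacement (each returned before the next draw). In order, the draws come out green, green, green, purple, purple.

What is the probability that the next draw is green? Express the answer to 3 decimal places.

0.607

For each hypothesis, P(data | H) works out to: P(data | urn A) = (1/6)(1/6)(1/6)(5/6)(5/6) = 0.003215; P(data | urn B) = (7/10)(7/10)(7/10)(3/10)(3/10) = 0.03087; P(data | urn C) = (1/5)(1/5)(1/5)(4/5)(4/5) = 0.00512; P(data | urn D) = (5/8)(5/8)(5/8)(3/8)(3/8) = 0.034332.
Weighting by the prior gives 1/4 · 0.003215 = 0.00080376, 1/4 · 0.03087 = 0.0077175, 1/4 · 0.00512 = 0.00128, 1/4 · 0.034332 = 0.0085831; summing to 0.018384.
Dividing through by the total gives posterior P(urn A | data) = 0.04372, P(urn B | data) = 0.41979, P(urn C | data) = 0.069625, P(urn D | data) = 0.46687.
Averaging over the posterior, P(green next | data) = (1/6)(0.04372) + (7/10)(0.41979) + (1/5)(0.069625) + (5/8)(0.46687) = 0.60686.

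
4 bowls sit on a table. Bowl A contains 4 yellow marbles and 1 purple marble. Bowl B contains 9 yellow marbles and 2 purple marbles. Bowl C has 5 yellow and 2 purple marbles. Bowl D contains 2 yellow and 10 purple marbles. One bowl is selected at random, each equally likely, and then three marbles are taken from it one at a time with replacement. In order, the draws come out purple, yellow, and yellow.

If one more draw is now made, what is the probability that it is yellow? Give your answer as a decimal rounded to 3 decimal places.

Compute the likelihood of the observed sequence for each case: P(data | bowl A) = (1/5)(4/5)(4/5) = 0.128; P(data | bowl B) = (2/11)(9/11)(9/11) = 0.12171; P(data | bowl C) = (2/7)(5/7)(5/7) = 0.14577; P(data | bowl D) = (10/12)(2/12)(2/12) = 0.023148.
Weighting by the prior gives 1/4 · 0.128 = 0.032, 1/4 · 0.12171 = 0.030428, 1/4 · 0.14577 = 0.036443, 1/4 · 0.023148 = 0.005787; these sum to 0.10466.
Dividing through by the total gives posterior P(bowl A | data) = 0.30576, P(bowl B | data) = 0.29074, P(bowl C | data) = 0.34821, P(bowl D | data) = 0.055295.
The predictive probability is P(yellow next | data) = (4/5)(0.30576) + (9/11)(0.29074) + (5/7)(0.34821) + (1/6)(0.055295) = 0.74042.

0.740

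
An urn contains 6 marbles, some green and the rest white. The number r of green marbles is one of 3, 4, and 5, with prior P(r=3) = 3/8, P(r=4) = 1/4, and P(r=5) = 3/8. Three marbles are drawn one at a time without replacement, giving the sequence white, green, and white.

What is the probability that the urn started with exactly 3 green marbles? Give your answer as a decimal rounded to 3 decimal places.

Compute the likelihood of the observed sequence for each case: P(data | r = 3) = (3/6)(3/5)(2/4) = 3/20; P(data | r = 4) = (2/6)(4/5)(1/4) = 1/15; P(data | r = 5) = (1/6)(5/5)(0/4) = 0.
The prior-weighted likelihoods are 3/8 · 3/20 = 9/160, 1/4 · 1/15 = 1/60, 3/8 · 0 = 0; summing to 7/96.
By Bayes' rule, P(r = 3 | data) = (9/160) / (7/96) = 27/35.

0.771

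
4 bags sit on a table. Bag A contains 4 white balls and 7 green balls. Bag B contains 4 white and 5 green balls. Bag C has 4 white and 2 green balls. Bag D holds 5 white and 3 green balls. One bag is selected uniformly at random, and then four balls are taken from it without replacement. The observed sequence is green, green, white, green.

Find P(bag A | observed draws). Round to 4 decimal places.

0.5217

Compute the likelihood of the observed sequence for each case: P(data | bag A) = (7/11)(6/10)(4/9)(5/8) = 0.10606; P(data | bag B) = (5/9)(4/8)(4/7)(3/6) = 0.079365; P(data | bag C) = (2/6)(1/5)(4/4)(0/3) = 0; P(data | bag D) = (3/8)(2/7)(5/6)(1/5) = 0.017857.
Weighting by the prior gives 1/4 · 0.10606 = 0.026515, 1/4 · 0.079365 = 0.019841, 1/4 · 0 = 0, 1/4 · 0.017857 = 0.0044643; these sum to 0.050821.
Therefore the posterior P(bag A | data) = (0.026515) / (0.050821) = 0.52174.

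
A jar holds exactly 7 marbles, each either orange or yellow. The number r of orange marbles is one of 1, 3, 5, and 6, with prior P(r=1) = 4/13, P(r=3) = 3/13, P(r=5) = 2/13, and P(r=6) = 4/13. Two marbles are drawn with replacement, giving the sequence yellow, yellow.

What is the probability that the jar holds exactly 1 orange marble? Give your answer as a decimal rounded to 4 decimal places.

0.7059

Compute the likelihood of the observed sequence for each case: P(data | r = 1) = (6/7)(6/7) = 36/49; P(data | r = 3) = (4/7)(4/7) = 16/49; P(data | r = 5) = (2/7)(2/7) = 4/49; P(data | r = 6) = (1/7)(1/7) = 1/49.
The prior-weighted likelihoods are 4/13 · 36/49 = 144/637, 3/13 · 16/49 = 48/637, 2/13 · 4/49 = 8/637, 4/13 · 1/49 = 4/637; with total 204/637.
So P(r = 1 | data) = (144/637) / (204/637) = 12/17.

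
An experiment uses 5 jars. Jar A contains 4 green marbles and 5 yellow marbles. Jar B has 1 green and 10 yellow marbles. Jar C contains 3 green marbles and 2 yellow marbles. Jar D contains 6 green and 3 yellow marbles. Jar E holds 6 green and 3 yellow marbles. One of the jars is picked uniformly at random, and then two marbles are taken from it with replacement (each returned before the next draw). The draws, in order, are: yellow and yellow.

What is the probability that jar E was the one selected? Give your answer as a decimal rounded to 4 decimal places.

0.0732

The likelihood of the observed sequence under each hypothesis: P(data | jar A) = (5/9)(5/9) = 0.30864; P(data | jar B) = (10/11)(10/11) = 0.82645; P(data | jar C) = (2/5)(2/5) = 0.16; P(data | jar D) = (3/9)(3/9) = 0.11111; P(data | jar E) = (3/9)(3/9) = 0.11111.
Multiplying each by its prior: 1/5 · 0.30864 = 0.061728, 1/5 · 0.82645 = 0.16529, 1/5 · 0.16 = 0.032, 1/5 · 0.11111 = 0.022222, 1/5 · 0.11111 = 0.022222; summing to 0.30346.
By Bayes' rule, P(jar E | data) = (0.022222) / (0.30346) = 0.073229.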